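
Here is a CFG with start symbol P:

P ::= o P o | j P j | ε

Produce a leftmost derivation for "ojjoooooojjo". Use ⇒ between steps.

P ⇒ oPo   [P ::= o P o]
oPo ⇒ ojPjo   [P ::= j P j]
ojPjo ⇒ ojjPjjo   [P ::= j P j]
ojjPjjo ⇒ ojjoPojjo   [P ::= o P o]
ojjoPojjo ⇒ ojjooPoojjo   [P ::= o P o]
ojjooPoojjo ⇒ ojjoooPooojjo   [P ::= o P o]
ojjoooPooojjo ⇒ ojjoooooojjo   [P ::= ε]

P ⇒ oPo ⇒ ojPjo ⇒ ojjPjjo ⇒ ojjoPojjo ⇒ ojjooPoojjo ⇒ ojjoooPooojjo ⇒ ojjoooooojjo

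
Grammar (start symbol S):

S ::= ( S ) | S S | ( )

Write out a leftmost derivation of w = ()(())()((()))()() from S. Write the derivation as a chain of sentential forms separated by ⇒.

S ⇒ SS ⇒ SSS ⇒ SSSS ⇒ ()SSS ⇒ ()(S)SS ⇒ ()(())SS ⇒ ()(())SSS ⇒ ()(())()SS ⇒ ()(())()(S)S ⇒ ()(())()((S))S ⇒ ()(())()((()))S ⇒ ()(())()((()))SS ⇒ ()(())()((()))()S ⇒ ()(())()((()))()()

S ⇒ SS   [S ::= S S]
SS ⇒ SSS   [S ::= S S]
SSS ⇒ SSSS   [S ::= S S]
SSSS ⇒ ()SSS   [S ::= ( )]
()SSS ⇒ ()(S)SS   [S ::= ( S )]
()(S)SS ⇒ ()(())SS   [S ::= ( )]
()(())SS ⇒ ()(())SSS   [S ::= S S]
()(())SSS ⇒ ()(())()SS   [S ::= ( )]
()(())()SS ⇒ ()(())()(S)S   [S ::= ( S )]
()(())()(S)S ⇒ ()(())()((S))S   [S ::= ( S )]
()(())()((S))S ⇒ ()(())()((()))S   [S ::= ( )]
()(())()((()))S ⇒ ()(())()((()))SS   [S ::= S S]
()(())()((()))SS ⇒ ()(())()((()))()S   [S ::= ( )]
()(())()((()))()S ⇒ ()(())()((()))()()   [S ::= ( )]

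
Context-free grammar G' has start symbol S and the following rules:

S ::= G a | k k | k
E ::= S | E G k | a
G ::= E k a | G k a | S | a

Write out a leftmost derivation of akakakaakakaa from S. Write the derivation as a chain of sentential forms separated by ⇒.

S ⇒ Ga ⇒ Gkaa ⇒ Ekakaa ⇒ Skakaa ⇒ Gakakaa ⇒ Gkaakakaa ⇒ Gkakaakakaa ⇒ Gkakakaakakaa ⇒ akakakaakakaa

S ⇒ Ga   [S ::= G a]
Ga ⇒ Gkaa   [G ::= G k a]
Gkaa ⇒ Ekakaa   [G ::= E k a]
Ekakaa ⇒ Skakaa   [E ::= S]
Skakaa ⇒ Gakakaa   [S ::= G a]
Gakakaa ⇒ Gkaakakaa   [G ::= G k a]
Gkaakakaa ⇒ Gkakaakakaa   [G ::= G k a]
Gkakaakakaa ⇒ Gkakakaakakaa   [G ::= G k a]
Gkakakaakakaa ⇒ akakakaakakaa   [G ::= a]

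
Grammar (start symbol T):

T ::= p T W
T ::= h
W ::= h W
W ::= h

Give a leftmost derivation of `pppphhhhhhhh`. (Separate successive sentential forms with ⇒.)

T ⇒ pTW   [T ::= p T W]
pTW ⇒ ppTWW   [T ::= p T W]
ppTWW ⇒ pppTWWW   [T ::= p T W]
pppTWWW ⇒ ppppTWWWW   [T ::= p T W]
ppppTWWWW ⇒ pppphWWWW   [T ::= h]
pppphWWWW ⇒ pppphhWWWW   [W ::= h W]
pppphhWWWW ⇒ pppphhhWWWW   [W ::= h W]
pppphhhWWWW ⇒ pppphhhhWWWW   [W ::= h W]
pppphhhhWWWW ⇒ pppphhhhhWWW   [W ::= h]
pppphhhhhWWW ⇒ pppphhhhhhWW   [W ::= h]
pppphhhhhhWW ⇒ pppphhhhhhhW   [W ::= h]
pppphhhhhhhW ⇒ pppphhhhhhhh   [W ::= h]

T⇒pTW⇒ppTWW⇒pppTWWW⇒ppppTWWWW⇒pppphWWWW⇒pppphhWWWW⇒pppphhhWWWW⇒pppphhhhWWWW⇒pppphhhhhWWW⇒pppphhhhhhWW⇒pppphhhhhhhW⇒pppphhhhhhhh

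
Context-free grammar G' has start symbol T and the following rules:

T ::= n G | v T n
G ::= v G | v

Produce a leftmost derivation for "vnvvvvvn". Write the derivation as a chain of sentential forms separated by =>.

T => vTn   [T ::= v T n]
vTn => vnGn   [T ::= n G]
vnGn => vnvGn   [G ::= v G]
vnvGn => vnvvGn   [G ::= v G]
vnvvGn => vnvvvGn   [G ::= v G]
vnvvvGn => vnvvvvGn   [G ::= v G]
vnvvvvGn => vnvvvvvn   [G ::= v]

T=>vTn=>vnGn=>vnvGn=>vnvvGn=>vnvvvGn=>vnvvvvGn=>vnvvvvvn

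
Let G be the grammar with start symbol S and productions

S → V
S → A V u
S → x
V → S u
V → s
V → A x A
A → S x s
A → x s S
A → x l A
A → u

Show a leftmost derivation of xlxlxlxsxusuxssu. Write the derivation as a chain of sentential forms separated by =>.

S => AVu => xlAVu => xlxlAVu => xlxlxlAVu => xlxlxlSxsVu => xlxlxlAVuxsVu => xlxlxlxsSVuxsVu => xlxlxlxsVVuxsVu => xlxlxlxsSuVuxsVu => xlxlxlxsxuVuxsVu => xlxlxlxsxusuxsVu => xlxlxlxsxusuxssu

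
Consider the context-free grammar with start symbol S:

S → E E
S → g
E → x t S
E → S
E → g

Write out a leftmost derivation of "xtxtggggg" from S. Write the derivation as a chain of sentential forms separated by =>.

S => EE   [S → E E]
EE => xtSE   [E → x t S]
xtSE => xtEEE   [S → E E]
xtEEE => xtSEE   [E → S]
xtSEE => xtEEEE   [S → E E]
xtEEEE => xtxtSEEE   [E → x t S]
xtxtSEEE => xtxtEEEEE   [S → E E]
xtxtEEEEE => xtxtgEEEE   [E → g]
xtxtgEEEE => xtxtggEEE   [E → g]
xtxtggEEE => xtxtgggEE   [E → g]
xtxtgggEE => xtxtggggE   [E → g]
xtxtggggE => xtxtggggg   [E → g]

S=>EE=>xtSE=>xtEEE=>xtSEE=>xtEEEE=>xtxtSEEE=>xtxtEEEEE=>xtxtgEEEE=>xtxtggEEE=>xtxtgggEE=>xtxtggggE=>xtxtggggg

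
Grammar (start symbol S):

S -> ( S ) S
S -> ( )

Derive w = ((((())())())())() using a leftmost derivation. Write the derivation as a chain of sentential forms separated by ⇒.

S ⇒ (S)S ⇒ ((S)S)S ⇒ (((S)S)S)S ⇒ ((((S)S)S)S)S ⇒ ((((())S)S)S)S ⇒ ((((())())S)S)S ⇒ ((((())())())S)S ⇒ ((((())())())())S ⇒ ((((())())())())()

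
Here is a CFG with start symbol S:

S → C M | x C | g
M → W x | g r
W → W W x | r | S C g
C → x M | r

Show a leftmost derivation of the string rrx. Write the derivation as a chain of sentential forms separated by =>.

S=>CM=>rM=>rWx=>rrx

S => CM   [S → C M]
CM => rM   [C → r]
rM => rWx   [M → W x]
rWx => rrx   [W → r]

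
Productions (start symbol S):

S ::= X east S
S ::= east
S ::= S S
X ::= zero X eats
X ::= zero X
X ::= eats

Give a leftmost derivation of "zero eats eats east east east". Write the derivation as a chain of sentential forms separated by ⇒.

S ⇒ S S ⇒ X east S S ⇒ zero X eats east S S ⇒ zero eats eats east S S ⇒ zero eats eats east east S ⇒ zero eats eats east east east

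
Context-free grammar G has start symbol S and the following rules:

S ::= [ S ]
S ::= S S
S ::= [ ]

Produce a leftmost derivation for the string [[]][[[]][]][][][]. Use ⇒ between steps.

S⇒SS⇒SSS⇒SSSS⇒[S]SSS⇒[[]]SSS⇒[[]]SSSS⇒[[]][S]SSS⇒[[]][SS]SSS⇒[[]][[S]S]SSS⇒[[]][[[]]S]SSS⇒[[]][[[]][]]SSS⇒[[]][[[]][]][]SS⇒[[]][[[]][]][][]S⇒[[]][[[]][]][][][]

S ⇒ SS   [S ::= S S]
SS ⇒ SSS   [S ::= S S]
SSS ⇒ SSSS   [S ::= S S]
SSSS ⇒ [S]SSS   [S ::= [ S ]]
[S]SSS ⇒ [[]]SSS   [S ::= [ ]]
[[]]SSS ⇒ [[]]SSSS   [S ::= S S]
[[]]SSSS ⇒ [[]][S]SSS   [S ::= [ S ]]
[[]][S]SSS ⇒ [[]][SS]SSS   [S ::= S S]
[[]][SS]SSS ⇒ [[]][[S]S]SSS   [S ::= [ S ]]
[[]][[S]S]SSS ⇒ [[]][[[]]S]SSS   [S ::= [ ]]
[[]][[[]]S]SSS ⇒ [[]][[[]][]]SSS   [S ::= [ ]]
[[]][[[]][]]SSS ⇒ [[]][[[]][]][]SS   [S ::= [ ]]
[[]][[[]][]][]SS ⇒ [[]][[[]][]][][]S   [S ::= [ ]]
[[]][[[]][]][][]S ⇒ [[]][[[]][]][][][]   [S ::= [ ]]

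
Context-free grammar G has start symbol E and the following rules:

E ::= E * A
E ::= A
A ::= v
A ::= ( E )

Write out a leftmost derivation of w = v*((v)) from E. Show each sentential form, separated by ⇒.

E ⇒ E*A   [E ::= E * A]
E*A ⇒ A*A   [E ::= A]
A*A ⇒ v*A   [A ::= v]
v*A ⇒ v*(E)   [A ::= ( E )]
v*(E) ⇒ v*(A)   [E ::= A]
v*(A) ⇒ v*((E))   [A ::= ( E )]
v*((E)) ⇒ v*((A))   [E ::= A]
v*((A)) ⇒ v*((v))   [A ::= v]

E ⇒ E*A ⇒ A*A ⇒ v*A ⇒ v*(E) ⇒ v*(A) ⇒ v*((E)) ⇒ v*((A)) ⇒ v*((v))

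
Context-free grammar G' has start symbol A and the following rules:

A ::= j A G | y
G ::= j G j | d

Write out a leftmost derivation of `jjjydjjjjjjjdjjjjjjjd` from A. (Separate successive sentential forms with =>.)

A => jAG   [A ::= j A G]
jAG => jjAGG   [A ::= j A G]
jjAGG => jjjAGGG   [A ::= j A G]
jjjAGGG => jjjyGGG   [A ::= y]
jjjyGGG => jjjydGG   [G ::= d]
jjjydGG => jjjydjGjG   [G ::= j G j]
jjjydjGjG => jjjydjjGjjG   [G ::= j G j]
jjjydjjGjjG => jjjydjjjGjjjG   [G ::= j G j]
jjjydjjjGjjjG => jjjydjjjjGjjjjG   [G ::= j G j]
jjjydjjjjGjjjjG => jjjydjjjjjGjjjjjG   [G ::= j G j]
jjjydjjjjjGjjjjjG => jjjydjjjjjjGjjjjjjG   [G ::= j G j]
jjjydjjjjjjGjjjjjjG => jjjydjjjjjjjGjjjjjjjG   [G ::= j G j]
jjjydjjjjjjjGjjjjjjjG => jjjydjjjjjjjdjjjjjjjG   [G ::= d]
jjjydjjjjjjjdjjjjjjjG => jjjydjjjjjjjdjjjjjjjd   [G ::= d]

A=>jAG=>jjAGG=>jjjAGGG=>jjjyGGG=>jjjydGG=>jjjydjGjG=>jjjydjjGjjG=>jjjydjjjGjjjG=>jjjydjjjjGjjjjG=>jjjydjjjjjGjjjjjG=>jjjydjjjjjjGjjjjjjG=>jjjydjjjjjjjGjjjjjjjG=>jjjydjjjjjjjdjjjjjjjG=>jjjydjjjjjjjdjjjjjjjd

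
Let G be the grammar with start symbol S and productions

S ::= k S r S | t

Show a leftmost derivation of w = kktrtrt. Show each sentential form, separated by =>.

S => kSrS   [S ::= k S r S]
kSrS => kkSrSrS   [S ::= k S r S]
kkSrSrS => kktrSrS   [S ::= t]
kktrSrS => kktrtrS   [S ::= t]
kktrtrS => kktrtrt   [S ::= t]

S=>kSrS=>kkSrSrS=>kktrSrS=>kktrtrS=>kktrtrt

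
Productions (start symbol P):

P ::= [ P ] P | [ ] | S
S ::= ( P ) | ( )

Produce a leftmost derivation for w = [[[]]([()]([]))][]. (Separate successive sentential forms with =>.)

P => [P]P => [[P]P]P => [[[]]P]P => [[[]]S]P => [[[]](P)]P => [[[]]([P]P)]P => [[[]]([S]P)]P => [[[]]([()]P)]P => [[[]]([()]S)]P => [[[]]([()](P))]P => [[[]]([()]([]))]P => [[[]]([()]([]))][]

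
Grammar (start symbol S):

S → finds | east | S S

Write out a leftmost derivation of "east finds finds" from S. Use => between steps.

S => S S => S S S => east S S => east finds S => east finds finds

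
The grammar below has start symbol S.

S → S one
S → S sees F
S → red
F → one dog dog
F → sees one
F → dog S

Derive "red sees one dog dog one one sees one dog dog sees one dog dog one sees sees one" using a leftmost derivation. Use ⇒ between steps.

S ⇒ S sees F   [S → S sees F]
S sees F ⇒ S one sees F   [S → S one]
S one sees F ⇒ S sees F one sees F   [S → S sees F]
S sees F one sees F ⇒ S sees F sees F one sees F   [S → S sees F]
S sees F sees F one sees F ⇒ S one sees F sees F one sees F   [S → S one]
S one sees F sees F one sees F ⇒ S one one sees F sees F one sees F   [S → S one]
S one one sees F sees F one sees F ⇒ S sees F one one sees F sees F one sees F   [S → S sees F]
S sees F one one sees F sees F one sees F ⇒ red sees F one one sees F sees F one sees F   [S → red]
red sees F one one sees F sees F one sees F ⇒ red sees one dog dog one one sees F sees F one sees F   [F → one dog dog]
red sees one dog dog one one sees F sees F one sees F ⇒ red sees one dog dog one one sees one dog dog sees F one sees F   [F → one dog dog]
red sees one dog dog one one sees one dog dog sees F one sees F ⇒ red sees one dog dog one one sees one dog dog sees one dog dog one sees F   [F → one dog dog]
red sees one dog dog one one sees one dog dog sees one dog dog one sees F ⇒ red sees one dog dog one one sees one dog dog sees one dog dog one sees sees one   [F → sees one]

S ⇒ S sees F ⇒ S one sees F ⇒ S sees F one sees F ⇒ S sees F sees F one sees F ⇒ S one sees F sees F one sees F ⇒ S one one sees F sees F one sees F ⇒ S sees F one one sees F sees F one sees F ⇒ red sees F one one sees F sees F one sees F ⇒ red sees one dog dog one one sees F sees F one sees F ⇒ red sees one dog dog one one sees one dog dog sees F one sees F ⇒ red sees one dog dog one one sees one dog dog sees one dog dog one sees F ⇒ red sees one dog dog one one sees one dog dog sees one dog dog one sees sees one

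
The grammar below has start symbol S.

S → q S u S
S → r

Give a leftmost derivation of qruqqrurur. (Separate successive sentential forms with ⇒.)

S ⇒ qSuS ⇒ qruS ⇒ qruqSuS ⇒ qruqqSuSuS ⇒ qruqqruSuS ⇒ qruqqruruS ⇒ qruqqrurur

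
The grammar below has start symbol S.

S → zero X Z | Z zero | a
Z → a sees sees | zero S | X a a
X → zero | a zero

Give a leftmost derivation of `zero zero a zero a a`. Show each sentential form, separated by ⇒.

S ⇒ zero X Z   [S → zero X Z]
zero X Z ⇒ zero zero Z   [X → zero]
zero zero Z ⇒ zero zero X a a   [Z → X a a]
zero zero X a a ⇒ zero zero a zero a a   [X → a zero]

S ⇒ zero X Z ⇒ zero zero Z ⇒ zero zero X a a ⇒ zero zero a zero a a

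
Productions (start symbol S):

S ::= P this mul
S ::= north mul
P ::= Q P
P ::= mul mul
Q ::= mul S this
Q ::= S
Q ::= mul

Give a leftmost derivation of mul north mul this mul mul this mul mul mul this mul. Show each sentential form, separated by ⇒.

S ⇒ P this mul   [S ::= P this mul]
P this mul ⇒ Q P this mul   [P ::= Q P]
Q P this mul ⇒ S P this mul   [Q ::= S]
S P this mul ⇒ P this mul P this mul   [S ::= P this mul]
P this mul P this mul ⇒ Q P this mul P this mul   [P ::= Q P]
Q P this mul P this mul ⇒ mul S this P this mul P this mul   [Q ::= mul S this]
mul S this P this mul P this mul ⇒ mul north mul this P this mul P this mul   [S ::= north mul]
mul north mul this P this mul P this mul ⇒ mul north mul this mul mul this mul P this mul   [P ::= mul mul]
mul north mul this mul mul this mul P this mul ⇒ mul north mul this mul mul this mul mul mul this mul   [P ::= mul mul]

S ⇒ P this mul ⇒ Q P this mul ⇒ S P this mul ⇒ P this mul P this mul ⇒ Q P this mul P this mul ⇒ mul S this P this mul P this mul ⇒ mul north mul this P this mul P this mul ⇒ mul north mul this mul mul this mul P this mul ⇒ mul north mul this mul mul this mul mul mul this mul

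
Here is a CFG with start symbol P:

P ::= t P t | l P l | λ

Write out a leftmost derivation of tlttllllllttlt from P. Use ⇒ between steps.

P ⇒ tPt ⇒ tlPlt ⇒ tltPtlt ⇒ tlttPttlt ⇒ tlttlPlttlt ⇒ tlttllPllttlt ⇒ tlttlllPlllttlt ⇒ tlttllllllttlt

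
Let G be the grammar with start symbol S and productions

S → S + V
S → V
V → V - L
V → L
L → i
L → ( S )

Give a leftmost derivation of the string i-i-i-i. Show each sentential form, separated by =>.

S => V => V-L => V-L-L => V-L-L-L => L-L-L-L => i-L-L-L => i-i-L-L => i-i-i-L => i-i-i-i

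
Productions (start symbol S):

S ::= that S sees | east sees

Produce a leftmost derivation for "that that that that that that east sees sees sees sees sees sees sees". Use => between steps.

S => that S sees => that that S sees sees => that that that S sees sees sees => that that that that S sees sees sees sees => that that that that that S sees sees sees sees sees => that that that that that that S sees sees sees sees sees sees => that that that that that that east sees sees sees sees sees sees sees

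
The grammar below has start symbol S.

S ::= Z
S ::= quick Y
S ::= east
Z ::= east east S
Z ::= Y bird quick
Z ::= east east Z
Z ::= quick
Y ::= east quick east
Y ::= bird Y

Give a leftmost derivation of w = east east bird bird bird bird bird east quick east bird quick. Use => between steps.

S => Z => east east S => east east Z => east east Y bird quick => east east bird Y bird quick => east east bird bird Y bird quick => east east bird bird bird Y bird quick => east east bird bird bird bird Y bird quick => east east bird bird bird bird bird Y bird quick => east east bird bird bird bird bird east quick east bird quick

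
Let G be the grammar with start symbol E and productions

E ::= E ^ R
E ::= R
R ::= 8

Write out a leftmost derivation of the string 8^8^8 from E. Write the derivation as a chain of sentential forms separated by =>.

E => E^R => E^R^R => R^R^R => 8^R^R => 8^8^R => 8^8^8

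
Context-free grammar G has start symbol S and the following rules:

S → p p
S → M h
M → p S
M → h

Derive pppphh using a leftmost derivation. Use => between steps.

S => Mh => pSh => pMhh => ppShh => pppphh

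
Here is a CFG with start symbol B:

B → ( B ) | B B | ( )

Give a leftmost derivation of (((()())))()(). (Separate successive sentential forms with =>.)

B => BB => BBB => (B)BB => ((B))BB => (((B)))BB => (((BB)))BB => (((()B)))BB => (((()())))BB => (((()())))()B => (((()())))()()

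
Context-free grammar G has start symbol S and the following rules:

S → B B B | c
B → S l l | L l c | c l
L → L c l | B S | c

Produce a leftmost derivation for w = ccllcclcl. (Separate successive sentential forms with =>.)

S => BBB   [S → B B B]
BBB => LlcBB   [B → L l c]
LlcBB => LcllcBB   [L → L c l]
LcllcBB => ccllcBB   [L → c]
ccllcBB => ccllcclB   [B → c l]
ccllcclB => ccllcclcl   [B → c l]

S => BBB => LlcBB => LcllcBB => ccllcBB => ccllcclB => ccllcclcl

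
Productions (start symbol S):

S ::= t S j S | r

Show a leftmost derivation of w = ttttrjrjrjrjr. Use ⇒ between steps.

S ⇒ tSjS   [S ::= t S j S]
tSjS ⇒ ttSjSjS   [S ::= t S j S]
ttSjSjS ⇒ tttSjSjSjS   [S ::= t S j S]
tttSjSjSjS ⇒ ttttSjSjSjSjS   [S ::= t S j S]
ttttSjSjSjSjS ⇒ ttttrjSjSjSjS   [S ::= r]
ttttrjSjSjSjS ⇒ ttttrjrjSjSjS   [S ::= r]
ttttrjrjSjSjS ⇒ ttttrjrjrjSjS   [S ::= r]
ttttrjrjrjSjS ⇒ ttttrjrjrjrjS   [S ::= r]
ttttrjrjrjrjS ⇒ ttttrjrjrjrjr   [S ::= r]

S ⇒ tSjS ⇒ ttSjSjS ⇒ tttSjSjSjS ⇒ ttttSjSjSjSjS ⇒ ttttrjSjSjSjS ⇒ ttttrjrjSjSjS ⇒ ttttrjrjrjSjS ⇒ ttttrjrjrjrjS ⇒ ttttrjrjrjrjr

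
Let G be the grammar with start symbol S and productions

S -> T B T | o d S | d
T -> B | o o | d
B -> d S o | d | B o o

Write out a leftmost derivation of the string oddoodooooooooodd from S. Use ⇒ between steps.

S⇒odS⇒odTBT⇒odBBT⇒oddSoBT⇒oddTBToBT⇒oddooBToBT⇒oddooBooToBT⇒oddooBooooToBT⇒oddooBooooooToBT⇒oddoodooooooToBT⇒oddoodoooooooooBT⇒oddoodooooooooodT⇒oddoodooooooooodd

S ⇒ odS   [S -> o d S]
odS ⇒ odTBT   [S -> T B T]
odTBT ⇒ odBBT   [T -> B]
odBBT ⇒ oddSoBT   [B -> d S o]
oddSoBT ⇒ oddTBToBT   [S -> T B T]
oddTBToBT ⇒ oddooBToBT   [T -> o o]
oddooBToBT ⇒ oddooBooToBT   [B -> B o o]
oddooBooToBT ⇒ oddooBooooToBT   [B -> B o o]
oddooBooooToBT ⇒ oddooBooooooToBT   [B -> B o o]
oddooBooooooToBT ⇒ oddoodooooooToBT   [B -> d]
oddoodooooooToBT ⇒ oddoodoooooooooBT   [T -> o o]
oddoodoooooooooBT ⇒ oddoodooooooooodT   [B -> d]
oddoodooooooooodT ⇒ oddoodooooooooodd   [T -> d]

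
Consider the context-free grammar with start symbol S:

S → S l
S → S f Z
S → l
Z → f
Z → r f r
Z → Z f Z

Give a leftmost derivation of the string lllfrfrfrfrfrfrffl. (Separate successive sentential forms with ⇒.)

S ⇒ Sl ⇒ SfZl ⇒ SfZfZl ⇒ SlfZfZl ⇒ SllfZfZl ⇒ lllfZfZl ⇒ lllfZfZfZl ⇒ lllfZfZfZfZl ⇒ lllfrfrfZfZfZl ⇒ lllfrfrfrfrfZfZl ⇒ lllfrfrfrfrfrfrfZl ⇒ lllfrfrfrfrfrfrffl

S ⇒ Sl   [S → S l]
Sl ⇒ SfZl   [S → S f Z]
SfZl ⇒ SfZfZl   [S → S f Z]
SfZfZl ⇒ SlfZfZl   [S → S l]
SlfZfZl ⇒ SllfZfZl   [S → S l]
SllfZfZl ⇒ lllfZfZl   [S → l]
lllfZfZl ⇒ lllfZfZfZl   [Z → Z f Z]
lllfZfZfZl ⇒ lllfZfZfZfZl   [Z → Z f Z]
lllfZfZfZfZl ⇒ lllfrfrfZfZfZl   [Z → r f r]
lllfrfrfZfZfZl ⇒ lllfrfrfrfrfZfZl   [Z → r f r]
lllfrfrfrfrfZfZl ⇒ lllfrfrfrfrfrfrfZl   [Z → r f r]
lllfrfrfrfrfrfrfZl ⇒ lllfrfrfrfrfrfrffl   [Z → f]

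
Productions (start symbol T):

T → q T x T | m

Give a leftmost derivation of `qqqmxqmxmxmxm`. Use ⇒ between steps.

T ⇒ qTxT   [T → q T x T]
qTxT ⇒ qqTxTxT   [T → q T x T]
qqTxTxT ⇒ qqqTxTxTxT   [T → q T x T]
qqqTxTxTxT ⇒ qqqmxTxTxT   [T → m]
qqqmxTxTxT ⇒ qqqmxqTxTxTxT   [T → q T x T]
qqqmxqTxTxTxT ⇒ qqqmxqmxTxTxT   [T → m]
qqqmxqmxTxTxT ⇒ qqqmxqmxmxTxT   [T → m]
qqqmxqmxmxTxT ⇒ qqqmxqmxmxmxT   [T → m]
qqqmxqmxmxmxT ⇒ qqqmxqmxmxmxm   [T → m]

T ⇒ qTxT ⇒ qqTxTxT ⇒ qqqTxTxTxT ⇒ qqqmxTxTxT ⇒ qqqmxqTxTxTxT ⇒ qqqmxqmxTxTxT ⇒ qqqmxqmxmxTxT ⇒ qqqmxqmxmxmxT ⇒ qqqmxqmxmxmxm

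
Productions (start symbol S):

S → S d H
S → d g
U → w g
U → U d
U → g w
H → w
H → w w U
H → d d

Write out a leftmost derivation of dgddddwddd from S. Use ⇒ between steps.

S ⇒ SdH   [S → S d H]
SdH ⇒ SdHdH   [S → S d H]
SdHdH ⇒ SdHdHdH   [S → S d H]
SdHdHdH ⇒ dgdHdHdH   [S → d g]
dgdHdHdH ⇒ dgddddHdH   [H → d d]
dgddddHdH ⇒ dgddddwdH   [H → w]
dgddddwdH ⇒ dgddddwddd   [H → d d]

S ⇒ SdH ⇒ SdHdH ⇒ SdHdHdH ⇒ dgdHdHdH ⇒ dgddddHdH ⇒ dgddddwdH ⇒ dgddddwddd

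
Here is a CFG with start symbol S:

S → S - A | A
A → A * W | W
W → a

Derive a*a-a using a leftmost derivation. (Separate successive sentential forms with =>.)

S => S-A   [S → S - A]
S-A => A-A   [S → A]
A-A => A*W-A   [A → A * W]
A*W-A => W*W-A   [A → W]
W*W-A => a*W-A   [W → a]
a*W-A => a*a-A   [W → a]
a*a-A => a*a-W   [A → W]
a*a-W => a*a-a   [W → a]

S => S-A => A-A => A*W-A => W*W-A => a*W-A => a*a-A => a*a-W => a*a-a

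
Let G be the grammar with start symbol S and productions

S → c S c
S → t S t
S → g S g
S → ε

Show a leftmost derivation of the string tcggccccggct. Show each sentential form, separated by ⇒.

S ⇒ tSt ⇒ tcSct ⇒ tcgSgct ⇒ tcggSggct ⇒ tcggcScggct ⇒ tcggccSccggct ⇒ tcggccccggct

S ⇒ tSt   [S → t S t]
tSt ⇒ tcSct   [S → c S c]
tcSct ⇒ tcgSgct   [S → g S g]
tcgSgct ⇒ tcggSggct   [S → g S g]
tcggSggct ⇒ tcggcScggct   [S → c S c]
tcggcScggct ⇒ tcggccSccggct   [S → c S c]
tcggccSccggct ⇒ tcggccccggct   [S → ε]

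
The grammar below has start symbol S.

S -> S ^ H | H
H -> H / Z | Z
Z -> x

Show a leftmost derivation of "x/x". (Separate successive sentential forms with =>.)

S => H   [S -> H]
H => H/Z   [H -> H / Z]
H/Z => Z/Z   [H -> Z]
Z/Z => x/Z   [Z -> x]
x/Z => x/x   [Z -> x]

S => H => H/Z => Z/Z => x/Z => x/x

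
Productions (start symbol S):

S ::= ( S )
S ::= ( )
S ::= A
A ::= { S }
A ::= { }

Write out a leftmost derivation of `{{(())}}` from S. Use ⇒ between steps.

S ⇒ A ⇒ {S} ⇒ {A} ⇒ {{S}} ⇒ {{(S)}} ⇒ {{(())}}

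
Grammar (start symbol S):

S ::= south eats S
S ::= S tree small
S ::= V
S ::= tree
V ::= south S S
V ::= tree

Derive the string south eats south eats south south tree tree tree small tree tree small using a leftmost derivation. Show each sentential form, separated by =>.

S => south eats S   [S ::= south eats S]
south eats S => south eats south eats S   [S ::= south eats S]
south eats south eats S => south eats south eats S tree small   [S ::= S tree small]
south eats south eats S tree small => south eats south eats V tree small   [S ::= V]
south eats south eats V tree small => south eats south eats south S S tree small   [V ::= south S S]
south eats south eats south S S tree small => south eats south eats south S tree small S tree small   [S ::= S tree small]
south eats south eats south S tree small S tree small => south eats south eats south V tree small S tree small   [S ::= V]
south eats south eats south V tree small S tree small => south eats south eats south south S S tree small S tree small   [V ::= south S S]
south eats south eats south south S S tree small S tree small => south eats south eats south south tree S tree small S tree small   [S ::= tree]
south eats south eats south south tree S tree small S tree small => south eats south eats south south tree V tree small S tree small   [S ::= V]
south eats south eats south south tree V tree small S tree small => south eats south eats south south tree tree tree small S tree small   [V ::= tree]
south eats south eats south south tree tree tree small S tree small => south eats south eats south south tree tree tree small tree tree small   [S ::= tree]

S => south eats S => south eats south eats S => south eats south eats S tree small => south eats south eats V tree small => south eats south eats south S S tree small => south eats south eats south S tree small S tree small => south eats south eats south V tree small S tree small => south eats south eats south south S S tree small S tree small => south eats south eats south south tree S tree small S tree small => south eats south eats south south tree V tree small S tree small => south eats south eats south south tree tree tree small S tree small => south eats south eats south south tree tree tree small tree tree small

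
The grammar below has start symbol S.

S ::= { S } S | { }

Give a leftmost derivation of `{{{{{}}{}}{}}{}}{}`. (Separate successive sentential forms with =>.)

S=>{S}S=>{{S}S}S=>{{{S}S}S}S=>{{{{S}S}S}S}S=>{{{{{}}S}S}S}S=>{{{{{}}{}}S}S}S=>{{{{{}}{}}{}}S}S=>{{{{{}}{}}{}}{}}S=>{{{{{}}{}}{}}{}}{}

S => {S}S   [S ::= { S } S]
{S}S => {{S}S}S   [S ::= { S } S]
{{S}S}S => {{{S}S}S}S   [S ::= { S } S]
{{{S}S}S}S => {{{{S}S}S}S}S   [S ::= { S } S]
{{{{S}S}S}S}S => {{{{{}}S}S}S}S   [S ::= { }]
{{{{{}}S}S}S}S => {{{{{}}{}}S}S}S   [S ::= { }]
{{{{{}}{}}S}S}S => {{{{{}}{}}{}}S}S   [S ::= { }]
{{{{{}}{}}{}}S}S => {{{{{}}{}}{}}{}}S   [S ::= { }]
{{{{{}}{}}{}}{}}S => {{{{{}}{}}{}}{}}{}   [S ::= { }]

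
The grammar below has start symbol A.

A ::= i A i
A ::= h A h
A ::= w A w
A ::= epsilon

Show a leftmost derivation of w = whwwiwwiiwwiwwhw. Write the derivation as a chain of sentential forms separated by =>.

A => wAw => whAhw => whwAwhw => whwwAwwhw => whwwiAiwwhw => whwwiwAwiwwhw => whwwiwwAwwiwwhw => whwwiwwiAiwwiwwhw => whwwiwwiiwwiwwhw

A => wAw   [A ::= w A w]
wAw => whAhw   [A ::= h A h]
whAhw => whwAwhw   [A ::= w A w]
whwAwhw => whwwAwwhw   [A ::= w A w]
whwwAwwhw => whwwiAiwwhw   [A ::= i A i]
whwwiAiwwhw => whwwiwAwiwwhw   [A ::= w A w]
whwwiwAwiwwhw => whwwiwwAwwiwwhw   [A ::= w A w]
whwwiwwAwwiwwhw => whwwiwwiAiwwiwwhw   [A ::= i A i]
whwwiwwiAiwwiwwhw => whwwiwwiiwwiwwhw   [A ::= epsilon]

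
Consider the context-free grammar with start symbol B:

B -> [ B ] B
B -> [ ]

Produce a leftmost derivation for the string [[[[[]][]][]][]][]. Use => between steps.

B => [B]B => [[B]B]B => [[[B]B]B]B => [[[[B]B]B]B]B => [[[[[]]B]B]B]B => [[[[[]][]]B]B]B => [[[[[]][]][]]B]B => [[[[[]][]][]][]]B => [[[[[]][]][]][]][]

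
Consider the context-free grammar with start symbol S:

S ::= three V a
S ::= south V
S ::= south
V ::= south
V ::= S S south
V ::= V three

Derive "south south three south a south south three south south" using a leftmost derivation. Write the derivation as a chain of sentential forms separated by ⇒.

S ⇒ south V ⇒ south S S south ⇒ south south V S south ⇒ south south V three S south ⇒ south south S S south three S south ⇒ south south three V a S south three S south ⇒ south south three south a S south three S south ⇒ south south three south a south south three S south ⇒ south south three south a south south three south south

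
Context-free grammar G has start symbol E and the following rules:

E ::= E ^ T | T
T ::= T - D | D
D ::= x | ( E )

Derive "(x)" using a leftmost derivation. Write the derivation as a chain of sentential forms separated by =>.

E => T   [E ::= T]
T => D   [T ::= D]
D => (E)   [D ::= ( E )]
(E) => (T)   [E ::= T]
(T) => (D)   [T ::= D]
(D) => (x)   [D ::= x]

E => T => D => (E) => (T) => (D) => (x)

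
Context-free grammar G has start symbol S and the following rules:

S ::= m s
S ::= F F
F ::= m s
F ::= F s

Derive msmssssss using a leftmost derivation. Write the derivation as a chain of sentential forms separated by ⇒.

S ⇒ FF ⇒ msF ⇒ msFs ⇒ msFss ⇒ msFsss ⇒ msFssss ⇒ msFsssss ⇒ msmssssss

S ⇒ FF   [S ::= F F]
FF ⇒ msF   [F ::= m s]
msF ⇒ msFs   [F ::= F s]
msFs ⇒ msFss   [F ::= F s]
msFss ⇒ msFsss   [F ::= F s]
msFsss ⇒ msFssss   [F ::= F s]
msFssss ⇒ msFsssss   [F ::= F s]
msFsssss ⇒ msmssssss   [F ::= m s]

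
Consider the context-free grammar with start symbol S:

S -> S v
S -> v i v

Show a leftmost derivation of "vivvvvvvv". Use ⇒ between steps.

S ⇒ Sv ⇒ Svv ⇒ Svvv ⇒ Svvvv ⇒ Svvvvv ⇒ Svvvvvv ⇒ vivvvvvvv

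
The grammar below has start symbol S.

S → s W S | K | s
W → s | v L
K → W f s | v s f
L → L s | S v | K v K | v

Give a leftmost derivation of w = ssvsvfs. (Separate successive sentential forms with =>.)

S=>sWS=>ssS=>ssK=>ssWfs=>ssvLfs=>ssvSvfs=>ssvsvfs

S => sWS   [S → s W S]
sWS => ssS   [W → s]
ssS => ssK   [S → K]
ssK => ssWfs   [K → W f s]
ssWfs => ssvLfs   [W → v L]
ssvLfs => ssvSvfs   [L → S v]
ssvSvfs => ssvsvfs   [S → s]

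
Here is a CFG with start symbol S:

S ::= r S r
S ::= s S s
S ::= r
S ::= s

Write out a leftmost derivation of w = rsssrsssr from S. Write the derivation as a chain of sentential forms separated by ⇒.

S⇒rSr⇒rsSsr⇒rssSssr⇒rsssSsssr⇒rsssrsssr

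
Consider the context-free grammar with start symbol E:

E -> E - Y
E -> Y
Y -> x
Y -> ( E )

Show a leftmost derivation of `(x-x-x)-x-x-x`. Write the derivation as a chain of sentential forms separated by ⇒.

E ⇒ E-Y   [E -> E - Y]
E-Y ⇒ E-Y-Y   [E -> E - Y]
E-Y-Y ⇒ E-Y-Y-Y   [E -> E - Y]
E-Y-Y-Y ⇒ Y-Y-Y-Y   [E -> Y]
Y-Y-Y-Y ⇒ (E)-Y-Y-Y   [Y -> ( E )]
(E)-Y-Y-Y ⇒ (E-Y)-Y-Y-Y   [E -> E - Y]
(E-Y)-Y-Y-Y ⇒ (E-Y-Y)-Y-Y-Y   [E -> E - Y]
(E-Y-Y)-Y-Y-Y ⇒ (Y-Y-Y)-Y-Y-Y   [E -> Y]
(Y-Y-Y)-Y-Y-Y ⇒ (x-Y-Y)-Y-Y-Y   [Y -> x]
(x-Y-Y)-Y-Y-Y ⇒ (x-x-Y)-Y-Y-Y   [Y -> x]
(x-x-Y)-Y-Y-Y ⇒ (x-x-x)-Y-Y-Y   [Y -> x]
(x-x-x)-Y-Y-Y ⇒ (x-x-x)-x-Y-Y   [Y -> x]
(x-x-x)-x-Y-Y ⇒ (x-x-x)-x-x-Y   [Y -> x]
(x-x-x)-x-x-Y ⇒ (x-x-x)-x-x-x   [Y -> x]

E⇒E-Y⇒E-Y-Y⇒E-Y-Y-Y⇒Y-Y-Y-Y⇒(E)-Y-Y-Y⇒(E-Y)-Y-Y-Y⇒(E-Y-Y)-Y-Y-Y⇒(Y-Y-Y)-Y-Y-Y⇒(x-Y-Y)-Y-Y-Y⇒(x-x-Y)-Y-Y-Y⇒(x-x-x)-Y-Y-Y⇒(x-x-x)-x-Y-Y⇒(x-x-x)-x-x-Y⇒(x-x-x)-x-x-x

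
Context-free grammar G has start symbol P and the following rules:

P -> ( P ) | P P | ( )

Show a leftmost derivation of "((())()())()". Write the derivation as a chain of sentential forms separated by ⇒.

P⇒PP⇒(P)P⇒(PP)P⇒(PPP)P⇒((P)PP)P⇒((())PP)P⇒((())()P)P⇒((())()())P⇒((())()())()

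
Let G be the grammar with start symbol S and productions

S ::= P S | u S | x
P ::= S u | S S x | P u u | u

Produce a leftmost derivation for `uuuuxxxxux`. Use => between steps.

S=>PS=>SuS=>PSuS=>SSxSuS=>PSSxSuS=>PuuSSxSuS=>uuuSSxSuS=>uuuuSSxSuS=>uuuuxSxSuS=>uuuuxxxSuS=>uuuuxxxxuS=>uuuuxxxxux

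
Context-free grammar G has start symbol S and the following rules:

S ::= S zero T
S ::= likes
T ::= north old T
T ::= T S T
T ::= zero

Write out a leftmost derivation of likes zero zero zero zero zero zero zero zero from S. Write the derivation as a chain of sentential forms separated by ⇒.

S ⇒ S zero T ⇒ S zero T zero T ⇒ S zero T zero T zero T ⇒ S zero T zero T zero T zero T ⇒ likes zero T zero T zero T zero T ⇒ likes zero zero zero T zero T zero T ⇒ likes zero zero zero zero zero T zero T ⇒ likes zero zero zero zero zero zero zero T ⇒ likes zero zero zero zero zero zero zero zero

S ⇒ S zero T   [S ::= S zero T]
S zero T ⇒ S zero T zero T   [S ::= S zero T]
S zero T zero T ⇒ S zero T zero T zero T   [S ::= S zero T]
S zero T zero T zero T ⇒ S zero T zero T zero T zero T   [S ::= S zero T]
S zero T zero T zero T zero T ⇒ likes zero T zero T zero T zero T   [S ::= likes]
likes zero T zero T zero T zero T ⇒ likes zero zero zero T zero T zero T   [T ::= zero]
likes zero zero zero T zero T zero T ⇒ likes zero zero zero zero zero T zero T   [T ::= zero]
likes zero zero zero zero zero T zero T ⇒ likes zero zero zero zero zero zero zero T   [T ::= zero]
likes zero zero zero zero zero zero zero T ⇒ likes zero zero zero zero zero zero zero zero   [T ::= zero]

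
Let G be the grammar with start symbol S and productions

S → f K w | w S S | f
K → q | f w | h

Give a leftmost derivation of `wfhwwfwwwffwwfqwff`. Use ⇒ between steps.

S ⇒ wSS   [S → w S S]
wSS ⇒ wfKwS   [S → f K w]
wfKwS ⇒ wfhwS   [K → h]
wfhwS ⇒ wfhwwSS   [S → w S S]
wfhwwSS ⇒ wfhwwfS   [S → f]
wfhwwfS ⇒ wfhwwfwSS   [S → w S S]
wfhwwfwSS ⇒ wfhwwfwwSSS   [S → w S S]
wfhwwfwwSSS ⇒ wfhwwfwwwSSSS   [S → w S S]
wfhwwfwwwSSSS ⇒ wfhwwfwwwfKwSSS   [S → f K w]
wfhwwfwwwfKwSSS ⇒ wfhwwfwwwffwwSSS   [K → f w]
wfhwwfwwwffwwSSS ⇒ wfhwwfwwwffwwfKwSS   [S → f K w]
wfhwwfwwwffwwfKwSS ⇒ wfhwwfwwwffwwfqwSS   [K → q]
wfhwwfwwwffwwfqwSS ⇒ wfhwwfwwwffwwfqwfS   [S → f]
wfhwwfwwwffwwfqwfS ⇒ wfhwwfwwwffwwfqwff   [S → f]

S ⇒ wSS ⇒ wfKwS ⇒ wfhwS ⇒ wfhwwSS ⇒ wfhwwfS ⇒ wfhwwfwSS ⇒ wfhwwfwwSSS ⇒ wfhwwfwwwSSSS ⇒ wfhwwfwwwfKwSSS ⇒ wfhwwfwwwffwwSSS ⇒ wfhwwfwwwffwwfKwSS ⇒ wfhwwfwwwffwwfqwSS ⇒ wfhwwfwwwffwwfqwfS ⇒ wfhwwfwwwffwwfqwff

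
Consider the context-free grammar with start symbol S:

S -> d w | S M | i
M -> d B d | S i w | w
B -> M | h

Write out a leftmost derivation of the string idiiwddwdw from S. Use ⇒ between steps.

S ⇒ SM ⇒ SMM ⇒ SMMM ⇒ iMMM ⇒ idBdMM ⇒ idMdMM ⇒ idSiwdMM ⇒ idiiwdMM ⇒ idiiwddBdM ⇒ idiiwddMdM ⇒ idiiwddwdM ⇒ idiiwddwdw

S ⇒ SM   [S -> S M]
SM ⇒ SMM   [S -> S M]
SMM ⇒ SMMM   [S -> S M]
SMMM ⇒ iMMM   [S -> i]
iMMM ⇒ idBdMM   [M -> d B d]
idBdMM ⇒ idMdMM   [B -> M]
idMdMM ⇒ idSiwdMM   [M -> S i w]
idSiwdMM ⇒ idiiwdMM   [S -> i]
idiiwdMM ⇒ idiiwddBdM   [M -> d B d]
idiiwddBdM ⇒ idiiwddMdM   [B -> M]
idiiwddMdM ⇒ idiiwddwdM   [M -> w]
idiiwddwdM ⇒ idiiwddwdw   [M -> w]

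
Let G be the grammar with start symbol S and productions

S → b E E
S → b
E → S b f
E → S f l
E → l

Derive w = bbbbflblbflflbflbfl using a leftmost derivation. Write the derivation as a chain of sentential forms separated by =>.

S => bEE => bSbfE => bbEEbfE => bbSbfEbfE => bbbEEbfEbfE => bbbSflEbfEbfE => bbbbflEbfEbfE => bbbbflSflbfEbfE => bbbbflbEEflbfEbfE => bbbbflblEflbfEbfE => bbbbflblSflflbfEbfE => bbbbflblbflflbfEbfE => bbbbflblbflflbflbfE => bbbbflblbflflbflbfl

S => bEE   [S → b E E]
bEE => bSbfE   [E → S b f]
bSbfE => bbEEbfE   [S → b E E]
bbEEbfE => bbSbfEbfE   [E → S b f]
bbSbfEbfE => bbbEEbfEbfE   [S → b E E]
bbbEEbfEbfE => bbbSflEbfEbfE   [E → S f l]
bbbSflEbfEbfE => bbbbflEbfEbfE   [S → b]
bbbbflEbfEbfE => bbbbflSflbfEbfE   [E → S f l]
bbbbflSflbfEbfE => bbbbflbEEflbfEbfE   [S → b E E]
bbbbflbEEflbfEbfE => bbbbflblEflbfEbfE   [E → l]
bbbbflblEflbfEbfE => bbbbflblSflflbfEbfE   [E → S f l]
bbbbflblSflflbfEbfE => bbbbflblbflflbfEbfE   [S → b]
bbbbflblbflflbfEbfE => bbbbflblbflflbflbfE   [E → l]
bbbbflblbflflbflbfE => bbbbflblbflflbflbfl   [E → l]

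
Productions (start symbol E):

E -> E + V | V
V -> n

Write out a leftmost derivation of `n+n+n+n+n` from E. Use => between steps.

E => E+V => E+V+V => E+V+V+V => E+V+V+V+V => V+V+V+V+V => n+V+V+V+V => n+n+V+V+V => n+n+n+V+V => n+n+n+n+V => n+n+n+n+n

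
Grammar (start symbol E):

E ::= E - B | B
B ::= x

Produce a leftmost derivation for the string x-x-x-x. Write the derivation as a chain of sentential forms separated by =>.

E => E-B => E-B-B => E-B-B-B => B-B-B-B => x-B-B-B => x-x-B-B => x-x-x-B => x-x-x-x

E => E-B   [E ::= E - B]
E-B => E-B-B   [E ::= E - B]
E-B-B => E-B-B-B   [E ::= E - B]
E-B-B-B => B-B-B-B   [E ::= B]
B-B-B-B => x-B-B-B   [B ::= x]
x-B-B-B => x-x-B-B   [B ::= x]
x-x-B-B => x-x-x-B   [B ::= x]
x-x-x-B => x-x-x-x   [B ::= x]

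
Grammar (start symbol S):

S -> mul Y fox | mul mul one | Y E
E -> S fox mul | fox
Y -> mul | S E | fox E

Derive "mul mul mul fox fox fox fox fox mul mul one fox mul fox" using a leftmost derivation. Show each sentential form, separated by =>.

S => mul Y fox => mul S E fox => mul mul Y fox E fox => mul mul S E fox E fox => mul mul mul Y fox E fox E fox => mul mul mul fox E fox E fox E fox => mul mul mul fox fox fox E fox E fox => mul mul mul fox fox fox fox fox E fox => mul mul mul fox fox fox fox fox S fox mul fox => mul mul mul fox fox fox fox fox mul mul one fox mul fox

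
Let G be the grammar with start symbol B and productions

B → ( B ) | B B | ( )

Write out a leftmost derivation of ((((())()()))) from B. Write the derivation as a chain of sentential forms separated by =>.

B => (B) => ((B)) => (((B))) => (((BB))) => (((BBB))) => ((((B)BB))) => ((((())BB))) => ((((())()B))) => ((((())()())))

B => (B)   [B → ( B )]
(B) => ((B))   [B → ( B )]
((B)) => (((B)))   [B → ( B )]
(((B))) => (((BB)))   [B → B B]
(((BB))) => (((BBB)))   [B → B B]
(((BBB))) => ((((B)BB)))   [B → ( B )]
((((B)BB))) => ((((())BB)))   [B → ( )]
((((())BB))) => ((((())()B)))   [B → ( )]
((((())()B))) => ((((())()())))   [B → ( )]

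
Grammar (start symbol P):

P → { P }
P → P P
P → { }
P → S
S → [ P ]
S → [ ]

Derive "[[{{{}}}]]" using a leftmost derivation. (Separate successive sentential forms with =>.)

P => S   [P → S]
S => [P]   [S → [ P ]]
[P] => [S]   [P → S]
[S] => [[P]]   [S → [ P ]]
[[P]] => [[{P}]]   [P → { P }]
[[{P}]] => [[{{P}}]]   [P → { P }]
[[{{P}}]] => [[{{{}}}]]   [P → { }]

P => S => [P] => [S] => [[P]] => [[{P}]] => [[{{P}}]] => [[{{{}}}]]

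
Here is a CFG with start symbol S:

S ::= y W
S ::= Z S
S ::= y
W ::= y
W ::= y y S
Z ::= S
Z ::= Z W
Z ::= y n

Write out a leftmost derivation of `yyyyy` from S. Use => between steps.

S=>ZS=>SS=>ZSS=>SSS=>ySS=>yyWS=>yyyS=>yyyyW=>yyyyy

S => ZS   [S ::= Z S]
ZS => SS   [Z ::= S]
SS => ZSS   [S ::= Z S]
ZSS => SSS   [Z ::= S]
SSS => ySS   [S ::= y]
ySS => yyWS   [S ::= y W]
yyWS => yyyS   [W ::= y]
yyyS => yyyyW   [S ::= y W]
yyyyW => yyyyy   [W ::= y]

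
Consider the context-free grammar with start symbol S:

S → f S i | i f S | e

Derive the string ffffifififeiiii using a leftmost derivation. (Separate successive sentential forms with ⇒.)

S ⇒ fSi ⇒ ffSii ⇒ fffSiii ⇒ ffffSiiii ⇒ ffffifSiiii ⇒ ffffififSiiii ⇒ ffffifififSiiii ⇒ ffffifififeiiii

S ⇒ fSi   [S → f S i]
fSi ⇒ ffSii   [S → f S i]
ffSii ⇒ fffSiii   [S → f S i]
fffSiii ⇒ ffffSiiii   [S → f S i]
ffffSiiii ⇒ ffffifSiiii   [S → i f S]
ffffifSiiii ⇒ ffffififSiiii   [S → i f S]
ffffififSiiii ⇒ ffffifififSiiii   [S → i f S]
ffffifififSiiii ⇒ ffffifififeiiii   [S → e]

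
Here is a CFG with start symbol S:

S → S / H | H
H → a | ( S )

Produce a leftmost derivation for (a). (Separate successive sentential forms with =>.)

S => H => (S) => (H) => (a)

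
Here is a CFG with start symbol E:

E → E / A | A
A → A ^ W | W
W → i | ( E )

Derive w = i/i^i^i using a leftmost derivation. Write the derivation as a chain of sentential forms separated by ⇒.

E⇒E/A⇒A/A⇒W/A⇒i/A⇒i/A^W⇒i/A^W^W⇒i/W^W^W⇒i/i^W^W⇒i/i^i^W⇒i/i^i^i

E ⇒ E/A   [E → E / A]
E/A ⇒ A/A   [E → A]
A/A ⇒ W/A   [A → W]
W/A ⇒ i/A   [W → i]
i/A ⇒ i/A^W   [A → A ^ W]
i/A^W ⇒ i/A^W^W   [A → A ^ W]
i/A^W^W ⇒ i/W^W^W   [A → W]
i/W^W^W ⇒ i/i^W^W   [W → i]
i/i^W^W ⇒ i/i^i^W   [W → i]
i/i^i^W ⇒ i/i^i^i   [W → i]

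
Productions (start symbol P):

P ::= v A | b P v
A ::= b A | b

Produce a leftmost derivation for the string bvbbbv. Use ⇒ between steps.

P ⇒ bPv   [P ::= b P v]
bPv ⇒ bvAv   [P ::= v A]
bvAv ⇒ bvbAv   [A ::= b A]
bvbAv ⇒ bvbbAv   [A ::= b A]
bvbbAv ⇒ bvbbbv   [A ::= b]

P ⇒ bPv ⇒ bvAv ⇒ bvbAv ⇒ bvbbAv ⇒ bvbbbv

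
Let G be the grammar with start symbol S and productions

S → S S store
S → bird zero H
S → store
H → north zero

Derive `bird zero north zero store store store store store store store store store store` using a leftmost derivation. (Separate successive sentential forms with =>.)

S => S S store   [S → S S store]
S S store => S S store S store   [S → S S store]
S S store S store => S S store S store S store   [S → S S store]
S S store S store S store => S S store S store S store S store   [S → S S store]
S S store S store S store S store => S S store S store S store S store S store   [S → S S store]
S S store S store S store S store S store => bird zero H S store S store S store S store S store   [S → bird zero H]
bird zero H S store S store S store S store S store => bird zero north zero S store S store S store S store S store   [H → north zero]
bird zero north zero S store S store S store S store S store => bird zero north zero store store S store S store S store S store   [S → store]
bird zero north zero store store S store S store S store S store => bird zero north zero store store store store S store S store S store   [S → store]
bird zero north zero store store store store S store S store S store => bird zero north zero store store store store store store S store S store   [S → store]
bird zero north zero store store store store store store S store S store => bird zero north zero store store store store store store store store S store   [S → store]
bird zero north zero store store store store store store store store S store => bird zero north zero store store store store store store store store store store   [S → store]

S => S S store => S S store S store => S S store S store S store => S S store S store S store S store => S S store S store S store S store S store => bird zero H S store S store S store S store S store => bird zero north zero S store S store S store S store S store => bird zero north zero store store S store S store S store S store => bird zero north zero store store store store S store S store S store => bird zero north zero store store store store store store S store S store => bird zero north zero store store store store store store store store S store => bird zero north zero store store store store store store store store store store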